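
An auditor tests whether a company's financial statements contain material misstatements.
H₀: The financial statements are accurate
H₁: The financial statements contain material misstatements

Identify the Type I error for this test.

Type I error (α): Rejecting H₀ when H₀ is true
Type II error (β): Failing to reject H₀ when H₁ is true

Answer: Concluding the statements are misstated when they are actually accurate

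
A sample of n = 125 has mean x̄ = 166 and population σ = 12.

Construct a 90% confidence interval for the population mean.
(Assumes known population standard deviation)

Confidence level: 90%, α = 0.1
z_0.05 = 1.645
SE = σ/√n = 12/√125 = 1.0733
Margin of error = 1.645 × 1.0733 = 1.7656
CI: x̄ ± margin = 166 ± 1.7656
CI: (164.2344, 167.7656)

Answer: (164.2344, 167.7656)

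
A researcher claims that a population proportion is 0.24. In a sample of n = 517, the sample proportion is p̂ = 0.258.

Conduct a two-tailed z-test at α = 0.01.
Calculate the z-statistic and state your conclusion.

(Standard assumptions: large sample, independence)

Answer: z = 0.9583, fail to reject H₀

Derivation:
H₀: p = 0.24, H₁: p ≠ 0.24
Standard error: SE = √(p₀(1-p₀)/n) = √(0.24×0.76/517) = 0.018783
z-statistic: z = (p̂ - p₀)/SE = (0.258 - 0.24)/0.018783 = 0.9583
Critical value: z_0.005 = ±2.576
p-value = 0.3379
Decision: fail to reject H₀ at α = 0.01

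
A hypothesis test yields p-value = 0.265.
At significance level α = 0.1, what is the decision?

Answer: fail to reject H₀

Derivation:
Compare p-value to α:
0.265 ≥ 0.1
Decision: fail to reject H₀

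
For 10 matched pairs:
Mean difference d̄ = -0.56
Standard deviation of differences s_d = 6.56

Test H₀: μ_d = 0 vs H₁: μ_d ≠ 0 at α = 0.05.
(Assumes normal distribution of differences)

Answer: t = -0.2699, fail to reject H₀

Derivation:
df = n - 1 = 9
SE = s_d/√n = 6.56/√10 = 2.0745
t = d̄/SE = -0.56/2.0745 = -0.2699
Critical value: t_{0.025,9} = ±2.262
p-value ≈ 0.7933
Decision: fail to reject H₀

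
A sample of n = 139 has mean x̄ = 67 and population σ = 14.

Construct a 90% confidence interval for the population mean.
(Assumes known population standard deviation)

Answer: (65.0466, 68.9534)

Derivation:
Confidence level: 90%, α = 0.1
z_0.05 = 1.645
SE = σ/√n = 14/√139 = 1.1875
Margin of error = 1.645 × 1.1875 = 1.9534
CI: x̄ ± margin = 67 ± 1.9534
CI: (65.0466, 68.9534)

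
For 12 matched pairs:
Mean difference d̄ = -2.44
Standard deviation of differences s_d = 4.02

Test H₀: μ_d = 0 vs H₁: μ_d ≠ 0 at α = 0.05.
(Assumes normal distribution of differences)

df = n - 1 = 11
SE = s_d/√n = 4.02/√12 = 1.1605
t = d̄/SE = -2.44/1.1605 = -2.1025
Critical value: t_{0.025,11} = ±2.201
p-value ≈ 0.0593
Decision: fail to reject H₀

Answer: t = -2.1025, fail to reject H₀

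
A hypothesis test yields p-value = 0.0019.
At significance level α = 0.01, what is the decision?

Answer: reject H₀

Derivation:
Compare p-value to α:
0.0019 < 0.01
Decision: reject H₀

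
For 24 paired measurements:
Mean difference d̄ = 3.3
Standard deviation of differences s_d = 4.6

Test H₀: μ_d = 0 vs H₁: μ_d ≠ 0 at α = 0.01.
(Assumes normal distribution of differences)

Answer: t = 3.5144, reject H₀

Derivation:
df = n - 1 = 23
SE = s_d/√n = 4.6/√24 = 0.9390
t = d̄/SE = 3.3/0.9390 = 3.5144
Critical value: t_{0.005,23} = ±2.807
p-value ≈ 0.0019
Decision: reject H₀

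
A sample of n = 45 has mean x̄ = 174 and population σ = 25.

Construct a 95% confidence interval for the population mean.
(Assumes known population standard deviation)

Confidence level: 95%, α = 0.05
z_0.025 = 1.960
SE = σ/√n = 25/√45 = 3.7268
Margin of error = 1.960 × 3.7268 = 7.3045
CI: x̄ ± margin = 174 ± 7.3045
CI: (166.6955, 181.3045)

Answer: (166.6955, 181.3045)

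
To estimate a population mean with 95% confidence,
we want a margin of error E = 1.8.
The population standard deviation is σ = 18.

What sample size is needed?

Answer: n = 385

Derivation:
z_0.025 = 1.960
n = (z×σ/E)² = (1.960×18/1.8)²
n = 384.1600
Round up: n = 385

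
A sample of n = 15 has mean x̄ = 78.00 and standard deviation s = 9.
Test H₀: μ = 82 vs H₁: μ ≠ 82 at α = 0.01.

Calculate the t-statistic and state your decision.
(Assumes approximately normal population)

Answer: t = -1.7213, fail to reject H₀

Derivation:
df = n - 1 = 14
SE = s/√n = 9/√15 = 2.3238
t = (x̄ - μ₀)/SE = (78.00 - 82)/2.3238 = -1.7213
Critical value: t_{0.005,14} = ±2.977
p-value ≈ 0.1072
Decision: fail to reject H₀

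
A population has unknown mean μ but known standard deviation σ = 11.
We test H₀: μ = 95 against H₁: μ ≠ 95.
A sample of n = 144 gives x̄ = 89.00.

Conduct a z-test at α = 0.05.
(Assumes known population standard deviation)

Standard error: SE = σ/√n = 11/√144 = 0.9167
z-statistic: z = (x̄ - μ₀)/SE = (89.00 - 95)/0.9167 = -6.5452
Critical value: ±1.960
p-value < 0.0001
Decision: reject H₀

Answer: z = -6.5452, reject H₀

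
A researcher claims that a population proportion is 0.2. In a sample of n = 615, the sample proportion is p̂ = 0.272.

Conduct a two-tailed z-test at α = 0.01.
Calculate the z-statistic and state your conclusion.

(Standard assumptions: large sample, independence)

H₀: p = 0.2, H₁: p ≠ 0.2
Standard error: SE = √(p₀(1-p₀)/n) = √(0.2×0.8/615) = 0.016130
z-statistic: z = (p̂ - p₀)/SE = (0.272 - 0.2)/0.016130 = 4.4637
Critical value: z_0.005 = ±2.576
p-value < 0.0001
Decision: reject H₀ at α = 0.01

Answer: z = 4.4637, reject H₀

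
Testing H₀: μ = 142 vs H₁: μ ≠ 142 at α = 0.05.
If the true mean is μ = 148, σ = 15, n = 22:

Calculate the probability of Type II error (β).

SE = σ/√n = 15/√22 = 3.1980
Critical values: μ₀ ± z_0.025×SE = 142 ± 1.960×3.1980
Acceptance region: (135.7319, 148.2681)
Under H₁ (μ = 148): z_high = (148.2681 - 148)/3.1980 = 0.0838, z_low = (135.7319 - 148)/3.1980 = -3.8362
β = P(not reject | H₁) = Φ(0.0838) - Φ(-3.8362) ≈ 0.5333

Answer: β ≈ 0.5333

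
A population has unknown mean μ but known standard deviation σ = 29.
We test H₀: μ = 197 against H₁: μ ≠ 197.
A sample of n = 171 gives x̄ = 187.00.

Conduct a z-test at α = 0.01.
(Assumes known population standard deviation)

Standard error: SE = σ/√n = 29/√171 = 2.2177
z-statistic: z = (x̄ - μ₀)/SE = (187.00 - 197)/2.2177 = -4.5092
Critical value: ±2.576
p-value < 0.0001
Decision: reject H₀

Answer: z = -4.5092, reject H₀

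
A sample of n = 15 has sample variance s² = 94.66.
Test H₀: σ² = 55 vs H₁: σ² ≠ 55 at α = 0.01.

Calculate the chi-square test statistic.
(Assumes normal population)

Answer: χ² = 24.0953, fail to reject H₀

Derivation:
df = n - 1 = 14
χ² = (n-1)s²/σ₀² = 14×94.66/55 = 24.0953
Critical values: χ²_{0.995,14} = 4.075, χ²_{0.005,14} = 31.319
Rejection region: χ² < 4.075 or χ² > 31.319
Decision: fail to reject H₀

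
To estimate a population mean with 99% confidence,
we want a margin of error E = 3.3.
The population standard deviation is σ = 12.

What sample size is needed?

Answer: n = 88

Derivation:
z_0.005 = 2.576
n = (z×σ/E)² = (2.576×12/3.3)²
n = 87.7458
Round up: n = 88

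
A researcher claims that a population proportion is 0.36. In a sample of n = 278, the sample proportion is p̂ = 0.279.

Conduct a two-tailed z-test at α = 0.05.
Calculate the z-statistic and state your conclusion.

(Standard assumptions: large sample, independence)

H₀: p = 0.36, H₁: p ≠ 0.36
Standard error: SE = √(p₀(1-p₀)/n) = √(0.36×0.64/278) = 0.028788
z-statistic: z = (p̂ - p₀)/SE = (0.279 - 0.36)/0.028788 = -2.8137
Critical value: z_0.025 = ±1.960
p-value = 0.0049
Decision: reject H₀ at α = 0.05

Answer: z = -2.8137, reject H₀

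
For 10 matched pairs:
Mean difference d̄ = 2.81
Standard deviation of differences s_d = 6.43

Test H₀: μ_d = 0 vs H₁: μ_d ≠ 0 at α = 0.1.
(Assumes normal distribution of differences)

df = n - 1 = 9
SE = s_d/√n = 6.43/√10 = 2.0333
t = d̄/SE = 2.81/2.0333 = 1.3820
Critical value: t_{0.05,9} = ±1.833
p-value ≈ 0.2003
Decision: fail to reject H₀

Answer: t = 1.3820, fail to reject H₀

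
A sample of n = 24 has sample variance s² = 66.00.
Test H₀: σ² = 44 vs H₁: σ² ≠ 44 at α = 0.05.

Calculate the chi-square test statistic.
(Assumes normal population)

df = n - 1 = 23
χ² = (n-1)s²/σ₀² = 23×66.00/44 = 34.5000
Critical values: χ²_{0.975,23} = 11.689, χ²_{0.025,23} = 38.076
Rejection region: χ² < 11.689 or χ² > 38.076
Decision: fail to reject H₀

Answer: χ² = 34.5000, fail to reject H₀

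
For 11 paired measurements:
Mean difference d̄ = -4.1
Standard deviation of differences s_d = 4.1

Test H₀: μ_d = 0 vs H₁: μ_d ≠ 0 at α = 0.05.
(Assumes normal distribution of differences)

df = n - 1 = 10
SE = s_d/√n = 4.1/√11 = 1.2362
t = d̄/SE = -4.1/1.2362 = -3.3166
Critical value: t_{0.025,10} = ±2.228
p-value ≈ 0.0078
Decision: reject H₀

Answer: t = -3.3166, reject H₀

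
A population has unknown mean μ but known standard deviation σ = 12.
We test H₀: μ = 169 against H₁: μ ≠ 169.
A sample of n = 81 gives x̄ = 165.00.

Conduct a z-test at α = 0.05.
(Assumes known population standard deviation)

Standard error: SE = σ/√n = 12/√81 = 1.3333
z-statistic: z = (x̄ - μ₀)/SE = (165.00 - 169)/1.3333 = -3.0001
Critical value: ±1.960
p-value = 0.0027
Decision: reject H₀

Answer: z = -3.0001, reject H₀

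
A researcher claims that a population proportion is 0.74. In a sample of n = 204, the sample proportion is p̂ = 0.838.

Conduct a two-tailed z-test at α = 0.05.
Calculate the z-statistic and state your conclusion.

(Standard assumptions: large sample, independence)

Answer: z = 3.1910, reject H₀

Derivation:
H₀: p = 0.74, H₁: p ≠ 0.74
Standard error: SE = √(p₀(1-p₀)/n) = √(0.74×0.26/204) = 0.030711
z-statistic: z = (p̂ - p₀)/SE = (0.838 - 0.74)/0.030711 = 3.1910
Critical value: z_0.025 = ±1.960
p-value = 0.0014
Decision: reject H₀ at α = 0.05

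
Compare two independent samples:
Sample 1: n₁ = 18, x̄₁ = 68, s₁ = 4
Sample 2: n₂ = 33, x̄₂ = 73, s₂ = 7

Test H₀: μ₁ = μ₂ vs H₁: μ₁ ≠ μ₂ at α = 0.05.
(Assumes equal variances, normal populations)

Pooled variance: s²_p = [17×4² + 32×7²]/(49) = 37.5510
s_p = 6.1279
SE = s_p×√(1/n₁ + 1/n₂) = 6.1279×√(1/18 + 1/33) = 1.7956
t = (x̄₁ - x̄₂)/SE = (68 - 73)/1.7956 = -2.7846
df = 49, t-critical = ±2.010
Decision: reject H₀

Answer: t = -2.7846, reject H₀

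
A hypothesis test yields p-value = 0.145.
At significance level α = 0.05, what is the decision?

Answer: fail to reject H₀

Derivation:
Compare p-value to α:
0.145 ≥ 0.05
Decision: fail to reject H₀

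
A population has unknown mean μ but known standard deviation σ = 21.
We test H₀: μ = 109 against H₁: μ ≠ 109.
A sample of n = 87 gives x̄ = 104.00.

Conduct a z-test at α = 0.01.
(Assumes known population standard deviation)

Standard error: SE = σ/√n = 21/√87 = 2.2514
z-statistic: z = (x̄ - μ₀)/SE = (104.00 - 109)/2.2514 = -2.2208
Critical value: ±2.576
p-value = 0.0264
Decision: fail to reject H₀

Answer: z = -2.2208, fail to reject H₀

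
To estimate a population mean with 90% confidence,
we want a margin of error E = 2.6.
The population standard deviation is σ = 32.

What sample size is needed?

Answer: n = 410

Derivation:
z_0.05 = 1.645
n = (z×σ/E)² = (1.645×32/2.6)²
n = 409.9067
Round up: n = 410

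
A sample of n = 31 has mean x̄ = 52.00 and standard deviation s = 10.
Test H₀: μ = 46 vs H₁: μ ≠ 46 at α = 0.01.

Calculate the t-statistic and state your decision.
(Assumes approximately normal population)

Answer: t = 3.3406, reject H₀

Derivation:
df = n - 1 = 30
SE = s/√n = 10/√31 = 1.7961
t = (x̄ - μ₀)/SE = (52.00 - 46)/1.7961 = 3.3406
Critical value: t_{0.005,30} = ±2.750
p-value ≈ 0.0022
Decision: reject H₀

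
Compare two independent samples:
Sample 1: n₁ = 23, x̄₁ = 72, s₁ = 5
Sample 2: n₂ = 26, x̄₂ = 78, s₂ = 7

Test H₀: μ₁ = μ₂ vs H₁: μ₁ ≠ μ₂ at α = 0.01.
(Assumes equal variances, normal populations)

Answer: t = -3.4108, reject H₀

Derivation:
Pooled variance: s²_p = [22×5² + 25×7²]/(47) = 37.7660
s_p = 6.1454
SE = s_p×√(1/n₁ + 1/n₂) = 6.1454×√(1/23 + 1/26) = 1.7591
t = (x̄₁ - x̄₂)/SE = (72 - 78)/1.7591 = -3.4108
df = 47, t-critical = ±2.685
Decision: reject H₀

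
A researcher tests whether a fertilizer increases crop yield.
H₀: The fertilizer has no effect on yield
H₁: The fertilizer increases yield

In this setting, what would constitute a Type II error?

A Type I error (probability α) occurs when we reject a true H₀.
A Type II error (probability β) occurs when we fail to reject a false H₀.

Answer: Failing to recommend an effective fertilizer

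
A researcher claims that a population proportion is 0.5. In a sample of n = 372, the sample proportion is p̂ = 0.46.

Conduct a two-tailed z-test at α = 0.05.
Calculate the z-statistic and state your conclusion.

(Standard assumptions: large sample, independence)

Answer: z = -1.5430, fail to reject H₀

Derivation:
H₀: p = 0.5, H₁: p ≠ 0.5
Standard error: SE = √(p₀(1-p₀)/n) = √(0.5×0.5/372) = 0.025924
z-statistic: z = (p̂ - p₀)/SE = (0.46 - 0.5)/0.025924 = -1.5430
Critical value: z_0.025 = ±1.960
p-value = 0.1228
Decision: fail to reject H₀ at α = 0.05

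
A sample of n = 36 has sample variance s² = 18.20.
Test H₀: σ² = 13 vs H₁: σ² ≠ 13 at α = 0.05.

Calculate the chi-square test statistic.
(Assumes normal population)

Answer: χ² = 49.0000, fail to reject H₀

Derivation:
df = n - 1 = 35
χ² = (n-1)s²/σ₀² = 35×18.20/13 = 49.0000
Critical values: χ²_{0.975,35} = 20.569, χ²_{0.025,35} = 53.203
Rejection region: χ² < 20.569 or χ² > 53.203
Decision: fail to reject H₀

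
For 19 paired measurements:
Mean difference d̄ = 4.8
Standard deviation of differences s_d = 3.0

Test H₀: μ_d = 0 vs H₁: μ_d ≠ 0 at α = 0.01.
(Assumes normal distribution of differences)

df = n - 1 = 18
SE = s_d/√n = 3.0/√19 = 0.6882
t = d̄/SE = 4.8/0.6882 = 6.9747
Critical value: t_{0.005,18} = ±2.878
p-value < 0.0001
Decision: reject H₀

Answer: t = 6.9747, reject H₀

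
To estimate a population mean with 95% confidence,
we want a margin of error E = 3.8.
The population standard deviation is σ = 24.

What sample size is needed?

z_0.025 = 1.960
n = (z×σ/E)² = (1.960×24/3.8)²
n = 153.2383
Round up: n = 154

Answer: n = 154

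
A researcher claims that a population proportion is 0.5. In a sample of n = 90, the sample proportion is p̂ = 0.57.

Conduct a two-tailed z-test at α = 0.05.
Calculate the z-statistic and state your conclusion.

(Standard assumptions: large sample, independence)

Answer: z = 1.3281, fail to reject H₀

Derivation:
H₀: p = 0.5, H₁: p ≠ 0.5
Standard error: SE = √(p₀(1-p₀)/n) = √(0.5×0.5/90) = 0.052705
z-statistic: z = (p̂ - p₀)/SE = (0.57 - 0.5)/0.052705 = 1.3281
Critical value: z_0.025 = ±1.960
p-value = 0.1841
Decision: fail to reject H₀ at α = 0.05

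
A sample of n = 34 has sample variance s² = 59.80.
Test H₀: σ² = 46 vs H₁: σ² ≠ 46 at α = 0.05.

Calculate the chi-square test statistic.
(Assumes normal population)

df = n - 1 = 33
χ² = (n-1)s²/σ₀² = 33×59.80/46 = 42.9000
Critical values: χ²_{0.975,33} = 19.047, χ²_{0.025,33} = 50.725
Rejection region: χ² < 19.047 or χ² > 50.725
Decision: fail to reject H₀

Answer: χ² = 42.9000, fail to reject H₀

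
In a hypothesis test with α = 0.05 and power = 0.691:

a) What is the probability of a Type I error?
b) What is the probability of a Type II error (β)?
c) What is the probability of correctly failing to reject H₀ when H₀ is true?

a) Type I error probability = α = 0.05
b) Power = P(reject H₀ | H₁ true) = 1 - β = 0.691, so Type II error probability = β = 1 - Power = 0.309
c) P(fail to reject H₀ | H₀ true) = 1 - α = 0.95

Answer: a) 0.05, b) 0.309, c) 0.95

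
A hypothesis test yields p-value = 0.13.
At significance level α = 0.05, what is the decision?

Answer: fail to reject H₀

Derivation:
Compare p-value to α:
0.13 ≥ 0.05
Decision: fail to reject H₀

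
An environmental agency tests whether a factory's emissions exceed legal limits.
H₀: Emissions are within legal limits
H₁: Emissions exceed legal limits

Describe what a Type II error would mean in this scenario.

Answer: Failing to cite a factory whose emissions actually exceed the limit

Derivation:
Type I error: rejecting H₀ when it is actually true (false positive).
Type II error: failing to reject H₀ when H₁ is actually true (false negative).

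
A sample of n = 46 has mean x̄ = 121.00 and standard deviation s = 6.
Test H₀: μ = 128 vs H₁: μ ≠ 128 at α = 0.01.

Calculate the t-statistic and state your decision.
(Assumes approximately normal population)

df = n - 1 = 45
SE = s/√n = 6/√46 = 0.8847
t = (x̄ - μ₀)/SE = (121.00 - 128)/0.8847 = -7.9123
Critical value: t_{0.005,45} = ±2.690
p-value < 0.0001
Decision: reject H₀

Answer: t = -7.9123, reject H₀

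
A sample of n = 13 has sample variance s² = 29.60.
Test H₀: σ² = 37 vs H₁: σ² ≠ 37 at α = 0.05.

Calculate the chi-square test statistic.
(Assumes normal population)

df = n - 1 = 12
χ² = (n-1)s²/σ₀² = 12×29.60/37 = 9.6000
Critical values: χ²_{0.975,12} = 4.404, χ²_{0.025,12} = 23.337
Rejection region: χ² < 4.404 or χ² > 23.337
Decision: fail to reject H₀

Answer: χ² = 9.6000, fail to reject H₀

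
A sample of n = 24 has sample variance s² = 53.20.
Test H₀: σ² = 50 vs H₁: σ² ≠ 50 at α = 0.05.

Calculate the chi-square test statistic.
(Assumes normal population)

Answer: χ² = 24.4720, fail to reject H₀

Derivation:
df = n - 1 = 23
χ² = (n-1)s²/σ₀² = 23×53.20/50 = 24.4720
Critical values: χ²_{0.975,23} = 11.689, χ²_{0.025,23} = 38.076
Rejection region: χ² < 11.689 or χ² > 38.076
Decision: fail to reject H₀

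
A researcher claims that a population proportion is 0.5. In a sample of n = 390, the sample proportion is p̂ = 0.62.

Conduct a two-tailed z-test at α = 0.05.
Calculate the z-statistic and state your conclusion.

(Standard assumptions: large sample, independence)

H₀: p = 0.5, H₁: p ≠ 0.5
Standard error: SE = √(p₀(1-p₀)/n) = √(0.5×0.5/390) = 0.025318
z-statistic: z = (p̂ - p₀)/SE = (0.62 - 0.5)/0.025318 = 4.7397
Critical value: z_0.025 = ±1.960
p-value < 0.0001
Decision: reject H₀ at α = 0.05

Answer: z = 4.7397, reject H₀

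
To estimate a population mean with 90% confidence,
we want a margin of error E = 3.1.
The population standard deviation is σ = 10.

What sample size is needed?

Answer: n = 29

Derivation:
z_0.05 = 1.645
n = (z×σ/E)² = (1.645×10/3.1)²
n = 28.1584
Round up: n = 29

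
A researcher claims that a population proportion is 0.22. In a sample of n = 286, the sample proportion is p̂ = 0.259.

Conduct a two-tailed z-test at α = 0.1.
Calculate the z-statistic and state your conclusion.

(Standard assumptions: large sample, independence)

Answer: z = 1.5922, fail to reject H₀

Derivation:
H₀: p = 0.22, H₁: p ≠ 0.22
Standard error: SE = √(p₀(1-p₀)/n) = √(0.22×0.78/286) = 0.024495
z-statistic: z = (p̂ - p₀)/SE = (0.259 - 0.22)/0.024495 = 1.5922
Critical value: z_0.05 = ±1.645
p-value = 0.1113
Decision: fail to reject H₀ at α = 0.1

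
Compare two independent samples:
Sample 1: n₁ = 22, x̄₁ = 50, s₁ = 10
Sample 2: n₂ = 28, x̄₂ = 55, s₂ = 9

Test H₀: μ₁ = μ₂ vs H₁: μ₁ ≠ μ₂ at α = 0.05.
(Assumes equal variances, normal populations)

Answer: t = -1.8570, fail to reject H₀

Derivation:
Pooled variance: s²_p = [21×10² + 27×9²]/(48) = 89.3125
s_p = 9.4505
SE = s_p×√(1/n₁ + 1/n₂) = 9.4505×√(1/22 + 1/28) = 2.6925
t = (x̄₁ - x̄₂)/SE = (50 - 55)/2.6925 = -1.8570
df = 48, t-critical = ±2.011
Decision: fail to reject H₀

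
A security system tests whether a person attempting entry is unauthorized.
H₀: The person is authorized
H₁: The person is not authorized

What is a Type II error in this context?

Answer: Granting entry to an unauthorized person

Derivation:
A Type I error (probability α) occurs when we reject a true H₀.
A Type II error (probability β) occurs when we fail to reject a false H₀.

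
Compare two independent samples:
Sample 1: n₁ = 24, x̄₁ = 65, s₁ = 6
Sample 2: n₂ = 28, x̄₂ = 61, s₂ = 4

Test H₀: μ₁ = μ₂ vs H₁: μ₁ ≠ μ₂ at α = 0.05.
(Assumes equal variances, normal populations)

Pooled variance: s²_p = [23×6² + 27×4²]/(50) = 25.2000
s_p = 5.0200
SE = s_p×√(1/n₁ + 1/n₂) = 5.0200×√(1/24 + 1/28) = 1.3964
t = (x̄₁ - x̄₂)/SE = (65 - 61)/1.3964 = 2.8645
df = 50, t-critical = ±2.009
Decision: reject H₀

Answer: t = 2.8645, reject H₀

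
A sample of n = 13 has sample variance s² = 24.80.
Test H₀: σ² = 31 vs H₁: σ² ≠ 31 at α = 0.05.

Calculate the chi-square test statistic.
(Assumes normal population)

df = n - 1 = 12
χ² = (n-1)s²/σ₀² = 12×24.80/31 = 9.6000
Critical values: χ²_{0.975,12} = 4.404, χ²_{0.025,12} = 23.337
Rejection region: χ² < 4.404 or χ² > 23.337
Decision: fail to reject H₀

Answer: χ² = 9.6000, fail to reject H₀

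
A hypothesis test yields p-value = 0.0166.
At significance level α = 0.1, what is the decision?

Answer: reject H₀

Derivation:
Compare p-value to α:
0.0166 < 0.1
Decision: reject H₀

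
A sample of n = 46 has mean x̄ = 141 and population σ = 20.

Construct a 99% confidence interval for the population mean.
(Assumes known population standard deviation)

Answer: (133.4039, 148.5961)

Derivation:
Confidence level: 99%, α = 0.01
z_0.005 = 2.576
SE = σ/√n = 20/√46 = 2.9488
Margin of error = 2.576 × 2.9488 = 7.5961
CI: x̄ ± margin = 141 ± 7.5961
CI: (133.4039, 148.5961)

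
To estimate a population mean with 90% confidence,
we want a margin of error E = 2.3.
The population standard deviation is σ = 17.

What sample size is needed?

Answer: n = 148

Derivation:
z_0.05 = 1.645
n = (z×σ/E)² = (1.645×17/2.3)²
n = 147.8339
Round up: n = 148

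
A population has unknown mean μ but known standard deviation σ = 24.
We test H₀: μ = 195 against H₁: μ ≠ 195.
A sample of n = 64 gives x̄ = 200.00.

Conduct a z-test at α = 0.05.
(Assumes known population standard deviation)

Standard error: SE = σ/√n = 24/√64 = 3.0000
z-statistic: z = (x̄ - μ₀)/SE = (200.00 - 195)/3.0000 = 1.6667
Critical value: ±1.960
p-value = 0.0956
Decision: fail to reject H₀

Answer: z = 1.6667, fail to reject H₀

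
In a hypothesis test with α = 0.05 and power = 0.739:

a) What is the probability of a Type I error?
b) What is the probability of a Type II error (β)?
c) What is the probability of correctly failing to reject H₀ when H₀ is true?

a) Type I error probability = α = 0.05
b) Power = P(reject H₀ | H₁ true) = 1 - β = 0.739, so Type II error probability = β = 1 - Power = 0.261
c) P(fail to reject H₀ | H₀ true) = 1 - α = 0.95

Answer: a) 0.05, b) 0.261, c) 0.95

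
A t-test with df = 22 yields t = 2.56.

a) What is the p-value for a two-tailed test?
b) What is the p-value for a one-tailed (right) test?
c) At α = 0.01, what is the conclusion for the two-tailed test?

Using t-distribution with df = 22:
a) Two-tailed: p = 2×P(T > 2.56) = 0.0179
b) One-tailed: p = P(T > 2.56) = 0.0089
c) 0.0179 ≥ 0.01, fail to reject H₀

Answer: a) 0.0179, b) 0.0089, c) fail to reject H₀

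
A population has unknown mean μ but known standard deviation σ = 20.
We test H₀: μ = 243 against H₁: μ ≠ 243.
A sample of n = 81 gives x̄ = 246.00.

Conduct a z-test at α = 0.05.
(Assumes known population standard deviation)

Standard error: SE = σ/√n = 20/√81 = 2.2222
z-statistic: z = (x̄ - μ₀)/SE = (246.00 - 243)/2.2222 = 1.3500
Critical value: ±1.960
p-value = 0.1770
Decision: fail to reject H₀

Answer: z = 1.3500, fail to reject H₀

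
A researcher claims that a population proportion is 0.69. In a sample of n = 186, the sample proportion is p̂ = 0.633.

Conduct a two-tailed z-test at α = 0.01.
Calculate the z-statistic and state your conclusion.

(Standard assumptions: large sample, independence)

H₀: p = 0.69, H₁: p ≠ 0.69
Standard error: SE = √(p₀(1-p₀)/n) = √(0.69×0.31/186) = 0.033912
z-statistic: z = (p̂ - p₀)/SE = (0.633 - 0.69)/0.033912 = -1.6808
Critical value: z_0.005 = ±2.576
p-value = 0.0928
Decision: fail to reject H₀ at α = 0.01

Answer: z = -1.6808, fail to reject H₀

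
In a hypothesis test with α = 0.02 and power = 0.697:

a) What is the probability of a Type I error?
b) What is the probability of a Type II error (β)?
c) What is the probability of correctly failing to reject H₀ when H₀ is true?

Answer: a) 0.02, b) 0.303, c) 0.98

Derivation:
a) Type I error probability = α = 0.02
b) Power = P(reject H₀ | H₁ true) = 1 - β = 0.697, so Type II error probability = β = 1 - Power = 0.303
c) P(fail to reject H₀ | H₀ true) = 1 - α = 0.98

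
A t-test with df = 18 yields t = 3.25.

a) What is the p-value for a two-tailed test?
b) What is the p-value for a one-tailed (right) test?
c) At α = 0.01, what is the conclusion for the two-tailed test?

Answer: a) 0.0044, b) 0.0022, c) reject H₀

Derivation:
Using t-distribution with df = 18:
a) Two-tailed: p = 2×P(T > 3.25) = 0.0044
b) One-tailed: p = P(T > 3.25) = 0.0022
c) 0.0044 < 0.01, reject H₀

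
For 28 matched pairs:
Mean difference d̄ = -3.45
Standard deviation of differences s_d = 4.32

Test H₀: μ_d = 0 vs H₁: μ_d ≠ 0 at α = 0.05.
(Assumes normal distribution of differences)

Answer: t = -4.2259, reject H₀

Derivation:
df = n - 1 = 27
SE = s_d/√n = 4.32/√28 = 0.8164
t = d̄/SE = -3.45/0.8164 = -4.2259
Critical value: t_{0.025,27} = ±2.052
p-value ≈ 0.0002
Decision: reject H₀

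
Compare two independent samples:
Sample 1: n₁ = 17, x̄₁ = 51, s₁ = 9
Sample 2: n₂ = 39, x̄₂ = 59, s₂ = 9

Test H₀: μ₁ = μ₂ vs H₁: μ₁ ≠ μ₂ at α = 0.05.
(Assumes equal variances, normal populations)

Pooled variance: s²_p = [16×9² + 38×9²]/(54) = 81.0000
s_p = 9.0000
SE = s_p×√(1/n₁ + 1/n₂) = 9.0000×√(1/17 + 1/39) = 2.6157
t = (x̄₁ - x̄₂)/SE = (51 - 59)/2.6157 = -3.0585
df = 54, t-critical = ±2.005
Decision: reject H₀

Answer: t = -3.0585, reject H₀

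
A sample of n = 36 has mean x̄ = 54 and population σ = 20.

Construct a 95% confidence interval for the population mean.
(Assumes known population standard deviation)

Confidence level: 95%, α = 0.05
z_0.025 = 1.960
SE = σ/√n = 20/√36 = 3.3333
Margin of error = 1.960 × 3.3333 = 6.5333
CI: x̄ ± margin = 54 ± 6.5333
CI: (47.4667, 60.5333)

Answer: (47.4667, 60.5333)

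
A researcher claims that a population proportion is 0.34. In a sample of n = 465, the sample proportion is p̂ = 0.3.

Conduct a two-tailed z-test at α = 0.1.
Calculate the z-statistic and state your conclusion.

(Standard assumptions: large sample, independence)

Answer: z = -1.8208, reject H₀

Derivation:
H₀: p = 0.34, H₁: p ≠ 0.34
Standard error: SE = √(p₀(1-p₀)/n) = √(0.34×0.66/465) = 0.021968
z-statistic: z = (p̂ - p₀)/SE = (0.3 - 0.34)/0.021968 = -1.8208
Critical value: z_0.05 = ±1.645
p-value = 0.0686
Decision: reject H₀ at α = 0.1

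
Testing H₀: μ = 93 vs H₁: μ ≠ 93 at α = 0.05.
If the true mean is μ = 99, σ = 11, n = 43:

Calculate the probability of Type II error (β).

Answer: β ≈ 0.0530

Derivation:
SE = σ/√n = 11/√43 = 1.6775
Critical values: μ₀ ± z_0.025×SE = 93 ± 1.960×1.6775
Acceptance region: (89.7121, 96.2879)
Under H₁ (μ = 99): z_high = (96.2879 - 99)/1.6775 = -1.6168, z_low = (89.7121 - 99)/1.6775 = -5.5368
β = P(not reject | H₁) = Φ(-1.6168) - Φ(-5.5368) ≈ 0.0530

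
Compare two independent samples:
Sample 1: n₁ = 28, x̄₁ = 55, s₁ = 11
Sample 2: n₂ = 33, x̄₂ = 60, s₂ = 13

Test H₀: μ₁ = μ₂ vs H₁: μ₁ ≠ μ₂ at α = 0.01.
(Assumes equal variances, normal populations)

Pooled variance: s²_p = [27×11² + 32×13²]/(59) = 147.0339
s_p = 12.1258
SE = s_p×√(1/n₁ + 1/n₂) = 12.1258×√(1/28 + 1/33) = 3.1156
t = (x̄₁ - x̄₂)/SE = (55 - 60)/3.1156 = -1.6048
df = 59, t-critical = ±2.662
Decision: fail to reject H₀

Answer: t = -1.6048, fail to reject H₀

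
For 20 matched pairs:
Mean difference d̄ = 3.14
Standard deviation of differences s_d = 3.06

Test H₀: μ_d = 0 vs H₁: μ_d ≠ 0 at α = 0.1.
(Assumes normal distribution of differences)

df = n - 1 = 19
SE = s_d/√n = 3.06/√20 = 0.6842
t = d̄/SE = 3.14/0.6842 = 4.5893
Critical value: t_{0.05,19} = ±1.729
p-value ≈ 0.0002
Decision: reject H₀

Answer: t = 4.5893, reject H₀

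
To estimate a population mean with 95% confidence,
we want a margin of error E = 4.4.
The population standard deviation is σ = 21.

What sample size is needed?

z_0.025 = 1.960
n = (z×σ/E)² = (1.960×21/4.4)²
n = 87.5075
Round up: n = 88

Answer: n = 88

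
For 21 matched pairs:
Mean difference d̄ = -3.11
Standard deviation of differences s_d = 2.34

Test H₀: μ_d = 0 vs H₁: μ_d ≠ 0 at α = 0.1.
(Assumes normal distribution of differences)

df = n - 1 = 20
SE = s_d/√n = 2.34/√21 = 0.5106
t = d̄/SE = -3.11/0.5106 = -6.0909
Critical value: t_{0.05,20} = ±1.725
p-value < 0.0001
Decision: reject H₀

Answer: t = -6.0909, reject H₀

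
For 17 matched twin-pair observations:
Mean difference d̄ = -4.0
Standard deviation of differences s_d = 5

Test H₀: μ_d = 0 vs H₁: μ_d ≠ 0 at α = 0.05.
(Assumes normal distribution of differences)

Answer: t = -3.2984, reject H₀

Derivation:
df = n - 1 = 16
SE = s_d/√n = 5/√17 = 1.2127
t = d̄/SE = -4.0/1.2127 = -3.2984
Critical value: t_{0.025,16} = ±2.120
p-value ≈ 0.0045
Decision: reject H₀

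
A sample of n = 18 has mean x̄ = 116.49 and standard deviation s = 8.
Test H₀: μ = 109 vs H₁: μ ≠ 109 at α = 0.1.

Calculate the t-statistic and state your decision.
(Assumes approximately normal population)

Answer: t = 3.9722, reject H₀

Derivation:
df = n - 1 = 17
SE = s/√n = 8/√18 = 1.8856
t = (x̄ - μ₀)/SE = (116.49 - 109)/1.8856 = 3.9722
Critical value: t_{0.05,17} = ±1.740
p-value ≈ 0.0010
Decision: reject H₀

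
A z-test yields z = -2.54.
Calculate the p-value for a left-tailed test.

For z = -2.54:
p = P(Z < -2.54) = Φ(-2.54) = 0.0055

Answer: p-value ≈ 0.0055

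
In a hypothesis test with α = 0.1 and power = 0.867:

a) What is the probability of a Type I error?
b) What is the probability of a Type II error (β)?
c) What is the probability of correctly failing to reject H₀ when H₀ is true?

a) Type I error probability = α = 0.1
b) Power = P(reject H₀ | H₁ true) = 1 - β = 0.867, so Type II error probability = β = 1 - Power = 0.133
c) P(fail to reject H₀ | H₀ true) = 1 - α = 0.9

Answer: a) 0.1, b) 0.133, c) 0.9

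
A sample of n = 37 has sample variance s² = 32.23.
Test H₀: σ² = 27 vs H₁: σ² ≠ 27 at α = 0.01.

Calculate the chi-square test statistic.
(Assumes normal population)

Answer: χ² = 42.9733, fail to reject H₀

Derivation:
df = n - 1 = 36
χ² = (n-1)s²/σ₀² = 36×32.23/27 = 42.9733
Critical values: χ²_{0.995,36} = 17.887, χ²_{0.005,36} = 61.581
Rejection region: χ² < 17.887 or χ² > 61.581
Decision: fail to reject H₀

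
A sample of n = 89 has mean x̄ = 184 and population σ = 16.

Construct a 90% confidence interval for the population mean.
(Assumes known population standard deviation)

Confidence level: 90%, α = 0.1
z_0.05 = 1.645
SE = σ/√n = 16/√89 = 1.6960
Margin of error = 1.645 × 1.6960 = 2.7899
CI: x̄ ± margin = 184 ± 2.7899
CI: (181.2101, 186.7899)

Answer: (181.2101, 186.7899)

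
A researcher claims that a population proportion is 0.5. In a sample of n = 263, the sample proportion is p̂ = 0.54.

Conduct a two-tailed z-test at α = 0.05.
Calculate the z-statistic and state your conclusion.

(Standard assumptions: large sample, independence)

H₀: p = 0.5, H₁: p ≠ 0.5
Standard error: SE = √(p₀(1-p₀)/n) = √(0.5×0.5/263) = 0.030831
z-statistic: z = (p̂ - p₀)/SE = (0.54 - 0.5)/0.030831 = 1.2974
Critical value: z_0.025 = ±1.960
p-value = 0.1945
Decision: fail to reject H₀ at α = 0.05

Answer: z = 1.2974, fail to reject H₀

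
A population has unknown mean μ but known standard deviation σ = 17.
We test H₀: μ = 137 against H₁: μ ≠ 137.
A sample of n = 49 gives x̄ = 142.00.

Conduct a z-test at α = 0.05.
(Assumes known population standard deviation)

Answer: z = 2.0588, reject H₀

Derivation:
Standard error: SE = σ/√n = 17/√49 = 2.4286
z-statistic: z = (x̄ - μ₀)/SE = (142.00 - 137)/2.4286 = 2.0588
Critical value: ±1.960
p-value = 0.0395
Decision: reject H₀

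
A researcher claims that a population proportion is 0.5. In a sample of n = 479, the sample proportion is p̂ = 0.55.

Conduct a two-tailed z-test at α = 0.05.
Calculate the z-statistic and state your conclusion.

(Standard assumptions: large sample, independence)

Answer: z = 2.1886, reject H₀

Derivation:
H₀: p = 0.5, H₁: p ≠ 0.5
Standard error: SE = √(p₀(1-p₀)/n) = √(0.5×0.5/479) = 0.022846
z-statistic: z = (p̂ - p₀)/SE = (0.55 - 0.5)/0.022846 = 2.1886
Critical value: z_0.025 = ±1.960
p-value = 0.0286
Decision: reject H₀ at α = 0.05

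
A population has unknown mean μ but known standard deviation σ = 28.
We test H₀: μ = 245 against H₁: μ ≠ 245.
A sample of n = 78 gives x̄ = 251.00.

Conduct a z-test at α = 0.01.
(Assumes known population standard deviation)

Answer: z = 1.8925, fail to reject H₀

Derivation:
Standard error: SE = σ/√n = 28/√78 = 3.1704
z-statistic: z = (x̄ - μ₀)/SE = (251.00 - 245)/3.1704 = 1.8925
Critical value: ±2.576
p-value = 0.0584
Decision: fail to reject H₀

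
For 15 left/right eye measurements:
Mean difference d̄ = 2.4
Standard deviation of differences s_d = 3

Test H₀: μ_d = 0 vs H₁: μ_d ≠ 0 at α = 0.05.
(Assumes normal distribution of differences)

Answer: t = 3.0984, reject H₀

Derivation:
df = n - 1 = 14
SE = s_d/√n = 3/√15 = 0.7746
t = d̄/SE = 2.4/0.7746 = 3.0984
Critical value: t_{0.025,14} = ±2.145
p-value ≈ 0.0079
Decision: reject H₀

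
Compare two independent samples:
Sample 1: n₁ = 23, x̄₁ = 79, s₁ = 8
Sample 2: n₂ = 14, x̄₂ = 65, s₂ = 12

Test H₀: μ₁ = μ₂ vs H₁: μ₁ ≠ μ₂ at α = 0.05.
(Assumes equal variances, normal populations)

Pooled variance: s²_p = [22×8² + 13×12²]/(35) = 93.7143
s_p = 9.6806
SE = s_p×√(1/n₁ + 1/n₂) = 9.6806×√(1/23 + 1/14) = 3.2815
t = (x̄₁ - x̄₂)/SE = (79 - 65)/3.2815 = 4.2663
df = 35, t-critical = ±2.030
Decision: reject H₀

Answer: t = 4.2663, reject H₀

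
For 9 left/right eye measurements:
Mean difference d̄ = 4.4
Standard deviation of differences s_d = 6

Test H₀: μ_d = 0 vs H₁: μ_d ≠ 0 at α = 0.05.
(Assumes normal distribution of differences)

Answer: t = 2.2000, fail to reject H₀

Derivation:
df = n - 1 = 8
SE = s_d/√n = 6/√9 = 2.0000
t = d̄/SE = 4.4/2.0000 = 2.2000
Critical value: t_{0.025,8} = ±2.306
p-value ≈ 0.0590
Decision: fail to reject H₀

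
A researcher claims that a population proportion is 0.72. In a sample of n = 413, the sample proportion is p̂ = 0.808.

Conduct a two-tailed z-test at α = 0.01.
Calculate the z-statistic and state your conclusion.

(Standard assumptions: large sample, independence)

H₀: p = 0.72, H₁: p ≠ 0.72
Standard error: SE = √(p₀(1-p₀)/n) = √(0.72×0.28/413) = 0.022094
z-statistic: z = (p̂ - p₀)/SE = (0.808 - 0.72)/0.022094 = 3.9830
Critical value: z_0.005 = ±2.576
p-value = 0.0001
Decision: reject H₀ at α = 0.01

Answer: z = 3.9830, reject H₀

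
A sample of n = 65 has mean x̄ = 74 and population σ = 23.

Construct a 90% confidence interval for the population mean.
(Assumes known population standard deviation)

Answer: (69.3071, 78.6929)

Derivation:
Confidence level: 90%, α = 0.1
z_0.05 = 1.645
SE = σ/√n = 23/√65 = 2.8528
Margin of error = 1.645 × 2.8528 = 4.6929
CI: x̄ ± margin = 74 ± 4.6929
CI: (69.3071, 78.6929)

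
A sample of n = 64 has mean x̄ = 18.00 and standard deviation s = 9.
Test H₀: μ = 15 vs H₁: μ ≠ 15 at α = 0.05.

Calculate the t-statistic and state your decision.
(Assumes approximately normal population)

df = n - 1 = 63
SE = s/√n = 9/√64 = 1.1250
t = (x̄ - μ₀)/SE = (18.00 - 15)/1.1250 = 2.6667
Critical value: t_{0.025,63} = ±1.998
p-value ≈ 0.0097
Decision: reject H₀

Answer: t = 2.6667, reject H₀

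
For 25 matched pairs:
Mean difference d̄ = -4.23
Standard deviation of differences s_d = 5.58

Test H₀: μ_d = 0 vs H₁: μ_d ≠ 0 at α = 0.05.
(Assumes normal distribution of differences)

df = n - 1 = 24
SE = s_d/√n = 5.58/√25 = 1.1160
t = d̄/SE = -4.23/1.1160 = -3.7903
Critical value: t_{0.025,24} = ±2.064
p-value ≈ 0.0009
Decision: reject H₀

Answer: t = -3.7903, reject H₀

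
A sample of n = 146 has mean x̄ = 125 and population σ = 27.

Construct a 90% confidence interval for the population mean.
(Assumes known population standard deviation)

Confidence level: 90%, α = 0.1
z_0.05 = 1.645
SE = σ/√n = 27/√146 = 2.2345
Margin of error = 1.645 × 2.2345 = 3.6758
CI: x̄ ± margin = 125 ± 3.6758
CI: (121.3242, 128.6758)

Answer: (121.3242, 128.6758)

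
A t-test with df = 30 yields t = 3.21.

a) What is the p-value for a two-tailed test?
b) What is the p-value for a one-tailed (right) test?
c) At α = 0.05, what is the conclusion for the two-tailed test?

Using t-distribution with df = 30:
a) Two-tailed: p = 2×P(T > 3.21) = 0.0032
b) One-tailed: p = P(T > 3.21) = 0.0016
c) 0.0032 < 0.05, reject H₀

Answer: a) 0.0032, b) 0.0016, c) reject H₀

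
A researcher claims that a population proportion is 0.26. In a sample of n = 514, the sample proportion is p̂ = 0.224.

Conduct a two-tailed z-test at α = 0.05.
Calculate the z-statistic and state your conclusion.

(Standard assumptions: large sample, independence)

Answer: z = -1.8608, fail to reject H₀

Derivation:
H₀: p = 0.26, H₁: p ≠ 0.26
Standard error: SE = √(p₀(1-p₀)/n) = √(0.26×0.74/514) = 0.019347
z-statistic: z = (p̂ - p₀)/SE = (0.224 - 0.26)/0.019347 = -1.8608
Critical value: z_0.025 = ±1.960
p-value = 0.0628
Decision: fail to reject H₀ at α = 0.05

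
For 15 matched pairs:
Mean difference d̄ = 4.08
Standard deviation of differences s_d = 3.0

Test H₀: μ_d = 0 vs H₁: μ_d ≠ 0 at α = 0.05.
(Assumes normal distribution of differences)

Answer: t = 5.2672, reject H₀

Derivation:
df = n - 1 = 14
SE = s_d/√n = 3.0/√15 = 0.7746
t = d̄/SE = 4.08/0.7746 = 5.2672
Critical value: t_{0.025,14} = ±2.145
p-value ≈ 0.0001
Decision: reject H₀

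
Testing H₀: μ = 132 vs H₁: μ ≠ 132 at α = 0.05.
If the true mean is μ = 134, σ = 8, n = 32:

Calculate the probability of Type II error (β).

SE = σ/√n = 8/√32 = 1.4142
Critical values: μ₀ ± z_0.025×SE = 132 ± 1.960×1.4142
Acceptance region: (129.2282, 134.7718)
Under H₁ (μ = 134): z_high = (134.7718 - 134)/1.4142 = 0.5458, z_low = (129.2282 - 134)/1.4142 = -3.3742
β = P(not reject | H₁) = Φ(0.5458) - Φ(-3.3742) ≈ 0.7070

Answer: β ≈ 0.7070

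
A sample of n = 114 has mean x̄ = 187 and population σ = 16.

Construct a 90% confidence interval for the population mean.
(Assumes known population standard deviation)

Answer: (184.5350, 189.4650)

Derivation:
Confidence level: 90%, α = 0.1
z_0.05 = 1.645
SE = σ/√n = 16/√114 = 1.4985
Margin of error = 1.645 × 1.4985 = 2.4650
CI: x̄ ± margin = 187 ± 2.4650
CI: (184.5350, 189.4650)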